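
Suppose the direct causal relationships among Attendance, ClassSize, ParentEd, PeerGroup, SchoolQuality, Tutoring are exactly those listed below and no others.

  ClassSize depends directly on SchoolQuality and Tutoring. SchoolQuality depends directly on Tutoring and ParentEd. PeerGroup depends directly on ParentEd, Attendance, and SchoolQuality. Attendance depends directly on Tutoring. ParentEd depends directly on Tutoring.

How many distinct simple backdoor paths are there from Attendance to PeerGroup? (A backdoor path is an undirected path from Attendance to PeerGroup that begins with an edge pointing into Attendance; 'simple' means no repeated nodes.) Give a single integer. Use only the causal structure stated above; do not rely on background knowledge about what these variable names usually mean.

6

A backdoor path from Attendance to PeerGroup is any simple undirected path whose first edge points into Attendance (i.e. leaves Attendance via a parent).
Parents of Attendance: {Tutoring}.
Enumerating:
  P1: Attendance <- Tutoring -> ParentEd -> SchoolQuality -> PeerGroup
  P2: Attendance <- Tutoring -> ParentEd -> PeerGroup
  P3: Attendance <- Tutoring -> SchoolQuality <- ParentEd -> PeerGroup
  P4: Attendance <- Tutoring -> SchoolQuality -> PeerGroup
  P5: Attendance <- Tutoring -> ClassSize <- SchoolQuality <- ParentEd -> PeerGroup
  P6: Attendance <- Tutoring -> ClassSize <- SchoolQuality -> PeerGroup
That exhausts the simple backdoor paths. Count: 6.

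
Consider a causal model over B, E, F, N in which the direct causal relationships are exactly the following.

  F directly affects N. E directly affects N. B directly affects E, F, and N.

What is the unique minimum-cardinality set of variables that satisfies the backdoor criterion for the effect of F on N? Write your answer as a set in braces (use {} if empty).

Variables eligible for adjustment (non-descendants of F, excluding F and N): {B, E}.
Backdoor paths from F to N:
  P1: F <- B -> E -> N
  P2: F <- B -> N
The empty set is not sufficient: P1 (F <- B -> E -> N) has no collider blocking it and no conditioned non-collider, so it is open.
Try {B}:
  P1: blocked at fork node B ∈ conditioning set.
  P2: blocked at fork node B ∈ conditioning set.
{B} contains no descendant of F and blocks every backdoor path.
No other singleton works — e.g. {E} leaves P2 open — so {B} is the unique smallest valid adjustment set.

{B}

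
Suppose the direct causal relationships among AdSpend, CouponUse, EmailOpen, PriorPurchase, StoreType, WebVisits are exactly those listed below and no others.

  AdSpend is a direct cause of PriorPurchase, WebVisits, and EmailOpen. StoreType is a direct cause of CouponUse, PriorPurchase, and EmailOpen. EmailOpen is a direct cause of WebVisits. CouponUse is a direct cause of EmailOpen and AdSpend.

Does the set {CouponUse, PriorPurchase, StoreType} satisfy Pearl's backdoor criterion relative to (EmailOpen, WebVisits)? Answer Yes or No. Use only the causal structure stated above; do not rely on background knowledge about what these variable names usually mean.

Backdoor paths from EmailOpen to WebVisits (paths whose first edge points into EmailOpen):
  P1: EmailOpen <- StoreType -> CouponUse -> AdSpend -> WebVisits
  P2: EmailOpen <- StoreType -> PriorPurchase <- AdSpend -> WebVisits
  P3: EmailOpen <- CouponUse <- StoreType -> PriorPurchase <- AdSpend -> WebVisits
  P4: EmailOpen <- CouponUse -> AdSpend -> WebVisits
  P5: EmailOpen <- AdSpend -> WebVisits
Condition 1 (no descendant of EmailOpen in the set): holds — descendants of EmailOpen are {WebVisits}; none are in {CouponUse, PriorPurchase, StoreType}.
Condition 2 (every backdoor path blocked by {CouponUse, PriorPurchase, StoreType}):
  P1: blocked at fork node StoreType ∈ conditioning set.
  P2: blocked at fork node StoreType ∈ conditioning set.
  P3: blocked at chain node CouponUse ∈ conditioning set.
  P4: blocked at fork node CouponUse ∈ conditioning set.
  P5: open — no interior node is in the conditioning set.
{CouponUse, PriorPurchase, StoreType} does not satisfy the backdoor criterion.

No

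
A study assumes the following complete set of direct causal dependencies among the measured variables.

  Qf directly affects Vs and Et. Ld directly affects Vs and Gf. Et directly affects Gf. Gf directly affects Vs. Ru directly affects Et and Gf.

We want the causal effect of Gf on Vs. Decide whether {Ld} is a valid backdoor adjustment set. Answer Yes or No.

No

Backdoor paths from Gf to Vs (paths whose first edge points into Gf):
  P1: Gf <- Ru -> Et <- Qf -> Vs
  P2: Gf <- Ld -> Vs
  P3: Gf <- Et <- Qf -> Vs
Condition 1 (no descendant of Gf in the set): holds — descendants of Gf are {Vs}; none are in {Ld}.
Condition 2 (every backdoor path blocked by {Ld}):
  P1: blocked at collider Et (neither it nor any descendant is in the conditioning set).
  P2: blocked at fork node Ld ∈ conditioning set.
  P3: open — no interior node is in the conditioning set.
{Ld} does not satisfy the backdoor criterion.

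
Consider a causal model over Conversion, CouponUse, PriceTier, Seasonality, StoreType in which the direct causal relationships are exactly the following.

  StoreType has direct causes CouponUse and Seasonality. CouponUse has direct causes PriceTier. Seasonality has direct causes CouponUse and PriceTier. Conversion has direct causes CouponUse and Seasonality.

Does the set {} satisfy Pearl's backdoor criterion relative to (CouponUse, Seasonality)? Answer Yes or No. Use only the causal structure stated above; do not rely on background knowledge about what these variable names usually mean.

No

Backdoor paths from CouponUse to Seasonality (paths whose first edge points into CouponUse):
  P1: CouponUse <- PriceTier -> Seasonality
Condition 1 (no descendant of CouponUse in the set): holds — descendants of CouponUse are {Conversion, Seasonality, StoreType}; none are in {}.
Condition 2 (every backdoor path blocked by {}):
  P1: open — no interior node is in the conditioning set.
{} does not satisfy the backdoor criterion.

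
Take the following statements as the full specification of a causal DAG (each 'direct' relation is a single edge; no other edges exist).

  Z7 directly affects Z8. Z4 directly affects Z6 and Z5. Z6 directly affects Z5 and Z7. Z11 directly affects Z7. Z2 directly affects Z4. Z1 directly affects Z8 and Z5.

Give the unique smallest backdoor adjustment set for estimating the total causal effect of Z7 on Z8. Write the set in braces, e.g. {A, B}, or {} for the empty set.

Variables eligible for adjustment (non-descendants of Z7, excluding Z7 and Z8): {Z1, Z11, Z2, Z4, Z5, Z6}.
Backdoor paths from Z7 to Z8:
  P1: Z7 <- Z6 <- Z4 -> Z5 <- Z1 -> Z8
  P2: Z7 <- Z6 -> Z5 <- Z1 -> Z8
Each backdoor path contains an unconditioned collider, so every path is already blocked with the empty conditioning set:
  P1: blocked at collider Z5 (neither it nor any descendant is in the conditioning set).
  P2: blocked at collider Z5 (neither it nor any descendant is in the conditioning set).
The empty set is therefore the unique smallest valid set.

{}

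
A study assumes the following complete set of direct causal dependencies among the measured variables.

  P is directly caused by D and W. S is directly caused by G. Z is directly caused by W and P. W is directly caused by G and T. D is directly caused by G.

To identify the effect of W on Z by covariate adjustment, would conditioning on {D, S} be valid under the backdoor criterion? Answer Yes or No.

Yes

Backdoor paths from W to Z (paths whose first edge points into W):
  P1: W <- G -> D -> P -> Z
Condition 1 (no descendant of W in the set): holds — descendants of W are {P, Z}; none are in {D, S}.
Condition 2 (every backdoor path blocked by {D, S}):
  P1: blocked at chain node D ∈ conditioning set.
{D, S} satisfies the backdoor criterion.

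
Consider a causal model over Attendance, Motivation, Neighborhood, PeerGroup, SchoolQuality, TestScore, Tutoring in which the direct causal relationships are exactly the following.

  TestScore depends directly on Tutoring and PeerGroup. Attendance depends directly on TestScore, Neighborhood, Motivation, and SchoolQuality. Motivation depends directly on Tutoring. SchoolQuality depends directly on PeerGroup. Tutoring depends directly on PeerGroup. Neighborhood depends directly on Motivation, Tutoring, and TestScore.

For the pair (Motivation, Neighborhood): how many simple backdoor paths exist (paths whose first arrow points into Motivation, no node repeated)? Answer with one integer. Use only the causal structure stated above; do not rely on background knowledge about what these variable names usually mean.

8

A backdoor path from Motivation to Neighborhood is any simple undirected path whose first edge points into Motivation (i.e. leaves Motivation via a parent).
Parents of Motivation: {Tutoring}.
Enumerating:
  P1: Motivation <- Tutoring <- PeerGroup -> SchoolQuality -> Attendance <- TestScore -> Neighborhood
  P2: Motivation <- Tutoring <- PeerGroup -> SchoolQuality -> Attendance <- Neighborhood
  P3: Motivation <- Tutoring <- PeerGroup -> TestScore -> Neighborhood
  P4: Motivation <- Tutoring <- PeerGroup -> TestScore -> Attendance <- Neighborhood
  P5: Motivation <- Tutoring -> TestScore <- PeerGroup -> SchoolQuality -> Attendance <- Neighborhood
  P6: Motivation <- Tutoring -> TestScore -> Neighborhood
  P7: Motivation <- Tutoring -> TestScore -> Attendance <- Neighborhood
  P8: Motivation <- Tutoring -> Neighborhood
That exhausts the simple backdoor paths. Count: 8.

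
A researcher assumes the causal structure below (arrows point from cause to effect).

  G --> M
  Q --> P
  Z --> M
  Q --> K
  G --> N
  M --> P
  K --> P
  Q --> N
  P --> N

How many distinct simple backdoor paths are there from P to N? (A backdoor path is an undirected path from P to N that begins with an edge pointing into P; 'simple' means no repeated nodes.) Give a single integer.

3

A backdoor path from P to N is any simple undirected path whose first edge points into P (i.e. leaves P via a parent).
Parents of P: {K, M, Q}.
Enumerating:
  P1: P <- Q -> N
  P2: P <- K <- Q -> N
  P3: P <- M <- G -> N
That exhausts the simple backdoor paths. Count: 3.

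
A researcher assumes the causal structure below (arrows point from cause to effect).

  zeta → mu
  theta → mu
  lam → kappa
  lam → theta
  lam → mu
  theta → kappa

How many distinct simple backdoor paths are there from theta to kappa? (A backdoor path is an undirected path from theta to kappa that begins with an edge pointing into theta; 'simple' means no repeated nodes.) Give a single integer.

1

A backdoor path from theta to kappa is any simple undirected path whose first edge points into theta (i.e. leaves theta via a parent).
Parents of theta: {lam}.
Enumerating:
  P1: theta <- lam -> kappa
That exhausts the simple backdoor paths. Count: 1.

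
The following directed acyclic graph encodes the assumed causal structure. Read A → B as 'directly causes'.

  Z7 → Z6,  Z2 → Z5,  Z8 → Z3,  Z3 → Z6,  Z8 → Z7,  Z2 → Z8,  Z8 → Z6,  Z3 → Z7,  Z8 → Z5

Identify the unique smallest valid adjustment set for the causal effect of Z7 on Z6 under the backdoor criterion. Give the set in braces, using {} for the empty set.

Variables eligible for adjustment (non-descendants of Z7, excluding Z7 and Z6): {Z2, Z3, Z5, Z8}.
Backdoor paths from Z7 to Z6:
  P1: Z7 <- Z8 -> Z3 -> Z6
  P2: Z7 <- Z8 -> Z6
  P3: Z7 <- Z3 <- Z8 -> Z6
  P4: Z7 <- Z3 -> Z6
The empty set is not sufficient: P1 (Z7 <- Z8 -> Z3 -> Z6) has no collider blocking it and no conditioned non-collider, so it is open.
Try {Z3, Z8}:
  P1: blocked at fork node Z8 ∈ conditioning set.
  P2: blocked at fork node Z8 ∈ conditioning set.
  P3: blocked at chain node Z3 ∈ conditioning set.
  P4: blocked at fork node Z3 ∈ conditioning set.
{Z3, Z8} contains no descendant of Z7 and blocks every backdoor path.
Every element of {Z3, Z8} is needed (dropping Z3 leaves P4 open; dropping Z8 leaves P2 open), so no proper subset is valid.
Among all size-2 subsets of the eligible variables, only {Z3, Z8} blocks every backdoor path, so it is the unique smallest valid adjustment set.

{Z3, Z8}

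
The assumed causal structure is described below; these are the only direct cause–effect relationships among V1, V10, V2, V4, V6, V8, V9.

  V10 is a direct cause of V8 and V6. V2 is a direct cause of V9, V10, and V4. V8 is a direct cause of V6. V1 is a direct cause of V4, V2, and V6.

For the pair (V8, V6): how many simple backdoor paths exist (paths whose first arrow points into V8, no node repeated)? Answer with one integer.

A backdoor path from V8 to V6 is any simple undirected path whose first edge points into V8 (i.e. leaves V8 via a parent).
Parents of V8: {V10}.
Enumerating:
  P1: V8 <- V10 <- V2 <- V1 -> V6
  P2: V8 <- V10 <- V2 -> V4 <- V1 -> V6
  P3: V8 <- V10 -> V6
That exhausts the simple backdoor paths. Count: 3.

3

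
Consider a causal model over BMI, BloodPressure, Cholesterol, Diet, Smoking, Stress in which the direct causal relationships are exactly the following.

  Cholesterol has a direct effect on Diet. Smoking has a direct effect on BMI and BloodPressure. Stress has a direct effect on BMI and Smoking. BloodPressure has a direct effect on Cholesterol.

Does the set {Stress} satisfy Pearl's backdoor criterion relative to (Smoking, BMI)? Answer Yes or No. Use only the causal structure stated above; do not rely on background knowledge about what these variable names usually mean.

Yes

Backdoor paths from Smoking to BMI (paths whose first edge points into Smoking):
  P1: Smoking <- Stress -> BMI
Condition 1 (no descendant of Smoking in the set): holds — descendants of Smoking are {BMI, BloodPressure, Cholesterol, Diet}; none are in {Stress}.
Condition 2 (every backdoor path blocked by {Stress}):
  P1: blocked at fork node Stress ∈ conditioning set.
{Stress} satisfies the backdoor criterion.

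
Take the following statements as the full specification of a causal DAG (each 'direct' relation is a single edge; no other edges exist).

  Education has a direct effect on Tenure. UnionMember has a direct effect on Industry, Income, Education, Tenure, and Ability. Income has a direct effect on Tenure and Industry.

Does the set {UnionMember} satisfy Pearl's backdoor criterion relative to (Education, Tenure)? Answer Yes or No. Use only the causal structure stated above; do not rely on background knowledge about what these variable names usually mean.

Yes

Backdoor paths from Education to Tenure (paths whose first edge points into Education):
  P1: Education <- UnionMember -> Income -> Tenure
  P2: Education <- UnionMember -> Industry <- Income -> Tenure
  P3: Education <- UnionMember -> Tenure
Condition 1 (no descendant of Education in the set): holds — descendants of Education are {Tenure}; none are in {UnionMember}.
Condition 2 (every backdoor path blocked by {UnionMember}):
  P1: blocked at fork node UnionMember ∈ conditioning set.
  P2: blocked at fork node UnionMember ∈ conditioning set.
  P3: blocked at fork node UnionMember ∈ conditioning set.
{UnionMember} satisfies the backdoor criterion.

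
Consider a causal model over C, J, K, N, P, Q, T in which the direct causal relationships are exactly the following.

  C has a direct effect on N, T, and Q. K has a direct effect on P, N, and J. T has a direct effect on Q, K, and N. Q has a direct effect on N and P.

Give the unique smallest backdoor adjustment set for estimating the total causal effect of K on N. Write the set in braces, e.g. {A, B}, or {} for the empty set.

Variables eligible for adjustment (non-descendants of K, excluding K and N): {C, Q, T}.
Backdoor paths from K to N:
  P1: K <- T <- C -> Q -> N
  P2: K <- T <- C -> N
  P3: K <- T -> Q <- C -> N
  P4: K <- T -> Q -> N
  P5: K <- T -> N
The empty set is not sufficient: P1 (K <- T <- C -> Q -> N) has no collider blocking it and no conditioned non-collider, so it is open.
Try {T}:
  P1: blocked at chain node T ∈ conditioning set.
  P2: blocked at chain node T ∈ conditioning set.
  P3: blocked at fork node T ∈ conditioning set.
  P4: blocked at fork node T ∈ conditioning set.
  P5: blocked at fork node T ∈ conditioning set.
{T} contains no descendant of K and blocks every backdoor path.
No other singleton works — e.g. {C} leaves P4 open — so {T} is the unique smallest valid adjustment set.

{T}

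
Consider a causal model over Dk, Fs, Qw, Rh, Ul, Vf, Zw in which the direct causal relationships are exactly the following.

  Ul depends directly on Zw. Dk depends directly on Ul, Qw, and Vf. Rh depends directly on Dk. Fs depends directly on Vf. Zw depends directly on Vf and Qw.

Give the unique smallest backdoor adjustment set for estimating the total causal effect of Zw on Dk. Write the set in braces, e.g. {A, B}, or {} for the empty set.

{Qw, Vf}

Variables eligible for adjustment (non-descendants of Zw, excluding Zw and Dk): {Fs, Qw, Vf}.
Backdoor paths from Zw to Dk:
  P1: Zw <- Qw -> Dk
  P2: Zw <- Vf -> Dk
The empty set is not sufficient: P1 (Zw <- Qw -> Dk) has no collider blocking it and no conditioned non-collider, so it is open.
Try {Qw, Vf}:
  P1: blocked at fork node Qw ∈ conditioning set.
  P2: blocked at fork node Vf ∈ conditioning set.
{Qw, Vf} contains no descendant of Zw and blocks every backdoor path.
Every element of {Qw, Vf} is needed (dropping Qw leaves P1 open; dropping Vf leaves P2 open), so no proper subset is valid.
Among all size-2 subsets of the eligible variables, only {Qw, Vf} blocks every backdoor path, so it is the unique smallest valid adjustment set.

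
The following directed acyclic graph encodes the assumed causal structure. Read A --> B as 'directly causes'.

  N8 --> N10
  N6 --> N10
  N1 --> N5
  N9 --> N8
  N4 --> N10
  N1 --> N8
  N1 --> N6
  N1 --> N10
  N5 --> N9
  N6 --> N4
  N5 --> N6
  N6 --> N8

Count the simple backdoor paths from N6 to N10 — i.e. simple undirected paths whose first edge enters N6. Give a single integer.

A backdoor path from N6 to N10 is any simple undirected path whose first edge points into N6 (i.e. leaves N6 via a parent).
Parents of N6: {N1, N5}.
Enumerating:
  P1: N6 <- N1 -> N5 -> N9 -> N8 -> N10
  P2: N6 <- N1 -> N8 -> N10
  P3: N6 <- N1 -> N10
  P4: N6 <- N5 <- N1 -> N8 -> N10
  P5: N6 <- N5 <- N1 -> N10
  P6: N6 <- N5 -> N9 -> N8 <- N1 -> N10
  P7: N6 <- N5 -> N9 -> N8 -> N10
That exhausts the simple backdoor paths. Count: 7.

7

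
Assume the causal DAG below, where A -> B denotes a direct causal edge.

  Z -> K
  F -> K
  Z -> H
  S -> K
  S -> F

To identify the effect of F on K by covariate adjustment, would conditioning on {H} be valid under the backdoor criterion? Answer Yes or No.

Backdoor paths from F to K (paths whose first edge points into F):
  P1: F <- S -> K
Condition 1 (no descendant of F in the set): holds — descendants of F are {K}; none are in {H}.
Condition 2 (every backdoor path blocked by {H}):
  P1: open — no interior node is in the conditioning set.
{H} does not satisfy the backdoor criterion.

No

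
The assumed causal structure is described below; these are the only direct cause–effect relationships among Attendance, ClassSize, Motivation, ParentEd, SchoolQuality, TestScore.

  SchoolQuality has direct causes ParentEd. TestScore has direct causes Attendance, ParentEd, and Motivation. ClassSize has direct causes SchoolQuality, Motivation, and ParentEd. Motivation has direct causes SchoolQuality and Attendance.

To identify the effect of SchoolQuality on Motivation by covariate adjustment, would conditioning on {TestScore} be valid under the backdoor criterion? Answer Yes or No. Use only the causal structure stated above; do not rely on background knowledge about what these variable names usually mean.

No

Backdoor paths from SchoolQuality to Motivation (paths whose first edge points into SchoolQuality):
  P1: SchoolQuality <- ParentEd -> TestScore <- Attendance -> Motivation
  P2: SchoolQuality <- ParentEd -> TestScore <- Motivation
  P3: SchoolQuality <- ParentEd -> ClassSize <- Motivation
Condition 1 (no descendant of SchoolQuality in the set): FAILS — TestScore is a descendant of SchoolQuality.
Condition 2 (every backdoor path blocked by {TestScore}):
  P1: open — collider(s) TestScore are conditioned on (or have a conditioned descendant) and no non-collider on the path is in the set.
  P2: open — collider(s) TestScore are conditioned on (or have a conditioned descendant) and no non-collider on the path is in the set.
  P3: blocked at collider ClassSize (neither it nor any descendant is in the conditioning set).
{TestScore} does not satisfy the backdoor criterion.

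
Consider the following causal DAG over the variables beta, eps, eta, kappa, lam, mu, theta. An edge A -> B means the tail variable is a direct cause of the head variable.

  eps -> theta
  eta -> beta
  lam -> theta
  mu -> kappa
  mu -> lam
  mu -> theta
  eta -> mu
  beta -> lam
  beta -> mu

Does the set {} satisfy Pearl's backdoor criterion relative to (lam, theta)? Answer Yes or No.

No

Backdoor paths from lam to theta (paths whose first edge points into lam):
  P1: lam <- beta <- eta -> mu -> theta
  P2: lam <- beta -> mu -> theta
  P3: lam <- mu -> theta
Condition 1 (no descendant of lam in the set): holds — descendants of lam are {theta}; none are in {}.
Condition 2 (every backdoor path blocked by {}):
  P1: open — no interior node is in the conditioning set.
  P2: open — no interior node is in the conditioning set.
  P3: open — no interior node is in the conditioning set.
{} does not satisfy the backdoor criterion.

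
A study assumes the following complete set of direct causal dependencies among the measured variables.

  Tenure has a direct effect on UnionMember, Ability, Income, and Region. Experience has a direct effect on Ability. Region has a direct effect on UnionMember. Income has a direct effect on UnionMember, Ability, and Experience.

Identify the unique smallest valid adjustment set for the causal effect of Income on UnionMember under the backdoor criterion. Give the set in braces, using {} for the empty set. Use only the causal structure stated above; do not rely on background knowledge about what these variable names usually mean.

{Tenure}

Variables eligible for adjustment (non-descendants of Income, excluding Income and UnionMember): {Region, Tenure}.
Backdoor paths from Income to UnionMember:
  P1: Income <- Tenure -> Region -> UnionMember
  P2: Income <- Tenure -> UnionMember
The empty set is not sufficient: P1 (Income <- Tenure -> Region -> UnionMember) has no collider blocking it and no conditioned non-collider, so it is open.
Try {Tenure}:
  P1: blocked at fork node Tenure ∈ conditioning set.
  P2: blocked at fork node Tenure ∈ conditioning set.
{Tenure} contains no descendant of Income and blocks every backdoor path.
No other singleton works — e.g. {Region} leaves P2 open — so {Tenure} is the unique smallest valid adjustment set.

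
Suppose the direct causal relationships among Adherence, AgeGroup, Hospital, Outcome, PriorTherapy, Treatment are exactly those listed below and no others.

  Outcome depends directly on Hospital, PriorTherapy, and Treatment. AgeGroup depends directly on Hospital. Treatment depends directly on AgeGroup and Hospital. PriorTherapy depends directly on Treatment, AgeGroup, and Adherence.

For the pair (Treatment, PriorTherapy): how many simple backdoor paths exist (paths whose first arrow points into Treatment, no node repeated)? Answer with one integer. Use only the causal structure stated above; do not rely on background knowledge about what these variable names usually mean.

4

A backdoor path from Treatment to PriorTherapy is any simple undirected path whose first edge points into Treatment (i.e. leaves Treatment via a parent).
Parents of Treatment: {AgeGroup, Hospital}.
Enumerating:
  P1: Treatment <- Hospital -> AgeGroup -> PriorTherapy
  P2: Treatment <- Hospital -> Outcome <- PriorTherapy
  P3: Treatment <- AgeGroup <- Hospital -> Outcome <- PriorTherapy
  P4: Treatment <- AgeGroup -> PriorTherapy
That exhausts the simple backdoor paths. Count: 4.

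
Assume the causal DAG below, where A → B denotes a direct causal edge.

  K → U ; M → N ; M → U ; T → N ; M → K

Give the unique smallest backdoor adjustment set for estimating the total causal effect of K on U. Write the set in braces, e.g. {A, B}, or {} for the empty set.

Variables eligible for adjustment (non-descendants of K, excluding K and U): {M, N, T}.
Backdoor paths from K to U:
  P1: K <- M -> U
The empty set is not sufficient: P1 (K <- M -> U) has no collider blocking it and no conditioned non-collider, so it is open.
Try {M}:
  P1: blocked at fork node M ∈ conditioning set.
{M} contains no descendant of K and blocks every backdoor path.
No other singleton works — e.g. {T} leaves P1 open — so {M} is the unique smallest valid adjustment set.

{M}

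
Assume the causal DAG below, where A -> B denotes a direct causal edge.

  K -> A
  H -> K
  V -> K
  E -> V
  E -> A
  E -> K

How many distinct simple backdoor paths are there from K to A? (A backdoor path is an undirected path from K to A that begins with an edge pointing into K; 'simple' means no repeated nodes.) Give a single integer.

2

A backdoor path from K to A is any simple undirected path whose first edge points into K (i.e. leaves K via a parent).
Parents of K: {E, H, V}.
Enumerating:
  P1: K <- E -> A
  P2: K <- V <- E -> A
That exhausts the simple backdoor paths. Count: 2.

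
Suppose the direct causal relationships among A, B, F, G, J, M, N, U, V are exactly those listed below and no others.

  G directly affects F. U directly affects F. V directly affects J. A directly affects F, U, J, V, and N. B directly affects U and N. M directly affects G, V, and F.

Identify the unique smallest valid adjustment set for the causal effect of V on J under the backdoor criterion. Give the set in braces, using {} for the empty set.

{A}

Variables eligible for adjustment (non-descendants of V, excluding V and J): {A, B, F, G, M, N, U}.
Backdoor paths from V to J:
  P1: V <- A -> J
  P2: V <- M -> G -> F <- A -> J
  P3: V <- M -> G -> F <- U <- A -> J
  P4: V <- M -> G -> F <- U <- B -> N <- A -> J
  P5: V <- M -> F <- A -> J
  P6: V <- M -> F <- U <- A -> J
  P7: V <- M -> F <- U <- B -> N <- A -> J
The empty set is not sufficient: P1 (V <- A -> J) has no collider blocking it and no conditioned non-collider, so it is open.
Try {A}:
  P1: blocked at fork node A ∈ conditioning set.
  P2: blocked at collider F (neither it nor any descendant is in the conditioning set).
  P3: blocked at collider F (neither it nor any descendant is in the conditioning set).
  P4: blocked at collider F (neither it nor any descendant is in the conditioning set).
  P5: blocked at collider F (neither it nor any descendant is in the conditioning set).
  P6: blocked at collider F (neither it nor any descendant is in the conditioning set).
  P7: blocked at collider F (neither it nor any descendant is in the conditioning set).
{A} contains no descendant of V and blocks every backdoor path.
No other singleton works — e.g. {M} leaves P1 open — so {A} is the unique smallest valid adjustment set.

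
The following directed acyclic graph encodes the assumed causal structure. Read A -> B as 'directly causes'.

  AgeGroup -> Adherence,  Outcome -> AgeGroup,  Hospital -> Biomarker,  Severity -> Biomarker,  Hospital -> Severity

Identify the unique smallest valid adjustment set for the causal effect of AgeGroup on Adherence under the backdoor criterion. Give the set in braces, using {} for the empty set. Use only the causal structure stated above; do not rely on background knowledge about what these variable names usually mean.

Variables eligible for adjustment (non-descendants of AgeGroup, excluding AgeGroup and Adherence): {Biomarker, Hospital, Outcome, Severity}.
Backdoor paths from AgeGroup to Adherence:
  (none)
With no backdoor paths the empty set already satisfies the criterion, and it is trivially minimal.

{}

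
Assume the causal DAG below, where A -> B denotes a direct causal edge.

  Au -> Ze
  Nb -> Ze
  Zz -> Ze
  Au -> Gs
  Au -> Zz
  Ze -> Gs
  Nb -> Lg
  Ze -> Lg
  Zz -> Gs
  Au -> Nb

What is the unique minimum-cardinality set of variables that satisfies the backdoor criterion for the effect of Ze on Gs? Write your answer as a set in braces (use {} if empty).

Variables eligible for adjustment (non-descendants of Ze, excluding Ze and Gs): {Au, Nb, Zz}.
Backdoor paths from Ze to Gs:
  P1: Ze <- Au -> Zz -> Gs
  P2: Ze <- Au -> Gs
  P3: Ze <- Nb <- Au -> Zz -> Gs
  P4: Ze <- Nb <- Au -> Gs
  P5: Ze <- Zz <- Au -> Gs
  P6: Ze <- Zz -> Gs
The empty set is not sufficient: P1 (Ze <- Au -> Zz -> Gs) has no collider blocking it and no conditioned non-collider, so it is open.
Try {Au, Zz}:
  P1: blocked at fork node Au ∈ conditioning set.
  P2: blocked at fork node Au ∈ conditioning set.
  P3: blocked at fork node Au ∈ conditioning set.
  P4: blocked at fork node Au ∈ conditioning set.
  P5: blocked at chain node Zz ∈ conditioning set.
  P6: blocked at fork node Zz ∈ conditioning set.
{Au, Zz} contains no descendant of Ze and blocks every backdoor path.
Every element of {Au, Zz} is needed (dropping Au leaves P2 open; dropping Zz leaves P6 open), so no proper subset is valid.
Among all size-2 subsets of the eligible variables, only {Au, Zz} blocks every backdoor path, so it is the unique smallest valid adjustment set.

{Au, Zz}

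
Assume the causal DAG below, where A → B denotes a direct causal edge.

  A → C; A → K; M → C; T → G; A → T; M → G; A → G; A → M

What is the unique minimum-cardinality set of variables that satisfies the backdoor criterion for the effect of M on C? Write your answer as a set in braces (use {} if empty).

{A}

Variables eligible for adjustment (non-descendants of M, excluding M and C): {A, K, T}.
Backdoor paths from M to C:
  P1: M <- A -> C
The empty set is not sufficient: P1 (M <- A -> C) has no collider blocking it and no conditioned non-collider, so it is open.
Try {A}:
  P1: blocked at fork node A ∈ conditioning set.
{A} contains no descendant of M and blocks every backdoor path.
No other singleton works — e.g. {K} leaves P1 open — so {A} is the unique smallest valid adjustment set.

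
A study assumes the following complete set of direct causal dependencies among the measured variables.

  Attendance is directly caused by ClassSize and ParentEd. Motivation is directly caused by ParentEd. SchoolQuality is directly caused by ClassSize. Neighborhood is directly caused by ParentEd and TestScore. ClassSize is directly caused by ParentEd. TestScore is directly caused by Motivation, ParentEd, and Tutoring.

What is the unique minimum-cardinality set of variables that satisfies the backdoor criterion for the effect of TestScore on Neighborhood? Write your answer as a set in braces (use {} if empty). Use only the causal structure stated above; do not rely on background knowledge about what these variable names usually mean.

Variables eligible for adjustment (non-descendants of TestScore, excluding TestScore and Neighborhood): {Attendance, ClassSize, Motivation, ParentEd, SchoolQuality, Tutoring}.
Backdoor paths from TestScore to Neighborhood:
  P1: TestScore <- ParentEd -> Neighborhood
  P2: TestScore <- Motivation <- ParentEd -> Neighborhood
The empty set is not sufficient: P1 (TestScore <- ParentEd -> Neighborhood) has no collider blocking it and no conditioned non-collider, so it is open.
Try {ParentEd}:
  P1: blocked at fork node ParentEd ∈ conditioning set.
  P2: blocked at fork node ParentEd ∈ conditioning set.
{ParentEd} contains no descendant of TestScore and blocks every backdoor path.
No other singleton works — e.g. {Tutoring} leaves P1 open — so {ParentEd} is the unique smallest valid adjustment set.

{ParentEd}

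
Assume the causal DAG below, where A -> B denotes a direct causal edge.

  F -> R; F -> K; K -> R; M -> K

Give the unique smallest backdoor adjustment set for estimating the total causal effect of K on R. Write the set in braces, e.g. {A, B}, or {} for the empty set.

{F}

Variables eligible for adjustment (non-descendants of K, excluding K and R): {F, M}.
Backdoor paths from K to R:
  P1: K <- F -> R
The empty set is not sufficient: P1 (K <- F -> R) has no collider blocking it and no conditioned non-collider, so it is open.
Try {F}:
  P1: blocked at fork node F ∈ conditioning set.
{F} contains no descendant of K and blocks every backdoor path.
No other singleton works — e.g. {M} leaves P1 open — so {F} is the unique smallest valid adjustment set.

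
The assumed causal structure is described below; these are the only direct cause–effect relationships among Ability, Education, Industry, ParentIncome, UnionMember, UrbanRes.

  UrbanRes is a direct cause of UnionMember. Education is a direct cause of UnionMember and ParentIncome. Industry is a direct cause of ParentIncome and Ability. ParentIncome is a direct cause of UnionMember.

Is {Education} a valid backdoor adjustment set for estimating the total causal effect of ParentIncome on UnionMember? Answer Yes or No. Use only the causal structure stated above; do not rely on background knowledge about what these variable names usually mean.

Backdoor paths from ParentIncome to UnionMember (paths whose first edge points into ParentIncome):
  P1: ParentIncome <- Education -> UnionMember
Condition 1 (no descendant of ParentIncome in the set): holds — descendants of ParentIncome are {UnionMember}; none are in {Education}.
Condition 2 (every backdoor path blocked by {Education}):
  P1: blocked at fork node Education ∈ conditioning set.
{Education} satisfies the backdoor criterion.

Yes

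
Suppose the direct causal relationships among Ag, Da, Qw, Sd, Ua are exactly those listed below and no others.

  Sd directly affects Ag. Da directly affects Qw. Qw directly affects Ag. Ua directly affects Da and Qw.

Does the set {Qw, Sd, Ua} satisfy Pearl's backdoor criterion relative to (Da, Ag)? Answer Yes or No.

Backdoor paths from Da to Ag (paths whose first edge points into Da):
  P1: Da <- Ua -> Qw -> Ag
Condition 1 (no descendant of Da in the set): FAILS — Qw is a descendant of Da.
Condition 2 (every backdoor path blocked by {Qw, Sd, Ua}):
  P1: blocked at fork node Ua ∈ conditioning set.
{Qw, Sd, Ua} does not satisfy the backdoor criterion.

No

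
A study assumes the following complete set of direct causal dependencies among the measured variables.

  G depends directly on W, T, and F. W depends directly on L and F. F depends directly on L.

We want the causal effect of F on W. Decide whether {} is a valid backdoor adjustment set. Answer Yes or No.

Backdoor paths from F to W (paths whose first edge points into F):
  P1: F <- L -> W
Condition 1 (no descendant of F in the set): holds — descendants of F are {G, W}; none are in {}.
Condition 2 (every backdoor path blocked by {}):
  P1: open — no interior node is in the conditioning set.
{} does not satisfy the backdoor criterion.

No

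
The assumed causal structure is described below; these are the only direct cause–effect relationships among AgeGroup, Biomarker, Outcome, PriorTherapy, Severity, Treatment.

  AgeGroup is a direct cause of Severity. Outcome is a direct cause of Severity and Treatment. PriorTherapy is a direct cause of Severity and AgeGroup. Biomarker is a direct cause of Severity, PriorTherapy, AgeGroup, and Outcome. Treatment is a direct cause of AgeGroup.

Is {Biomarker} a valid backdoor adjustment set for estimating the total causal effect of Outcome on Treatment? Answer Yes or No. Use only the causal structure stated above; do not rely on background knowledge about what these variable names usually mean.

Backdoor paths from Outcome to Treatment (paths whose first edge points into Outcome):
  P1: Outcome <- Biomarker -> PriorTherapy -> AgeGroup <- Treatment
  P2: Outcome <- Biomarker -> PriorTherapy -> Severity <- AgeGroup <- Treatment
  P3: Outcome <- Biomarker -> AgeGroup <- Treatment
  P4: Outcome <- Biomarker -> Severity <- PriorTherapy -> AgeGroup <- Treatment
  P5: Outcome <- Biomarker -> Severity <- AgeGroup <- Treatment
Condition 1 (no descendant of Outcome in the set): holds — descendants of Outcome are {AgeGroup, Severity, Treatment}; none are in {Biomarker}.
Condition 2 (every backdoor path blocked by {Biomarker}):
  P1: blocked at fork node Biomarker ∈ conditioning set.
  P2: blocked at fork node Biomarker ∈ conditioning set.
  P3: blocked at fork node Biomarker ∈ conditioning set.
  P4: blocked at fork node Biomarker ∈ conditioning set.
  P5: blocked at fork node Biomarker ∈ conditioning set.
{Biomarker} satisfies the backdoor criterion.

Yes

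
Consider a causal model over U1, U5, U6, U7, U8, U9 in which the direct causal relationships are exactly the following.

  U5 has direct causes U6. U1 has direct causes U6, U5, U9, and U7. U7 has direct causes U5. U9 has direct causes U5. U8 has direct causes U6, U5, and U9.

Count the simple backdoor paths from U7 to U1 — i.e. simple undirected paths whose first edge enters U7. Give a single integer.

A backdoor path from U7 to U1 is any simple undirected path whose first edge points into U7 (i.e. leaves U7 via a parent).
Parents of U7: {U5}.
Enumerating:
  P1: U7 <- U5 <- U6 -> U8 <- U9 -> U1
  P2: U7 <- U5 <- U6 -> U1
  P3: U7 <- U5 -> U9 -> U8 <- U6 -> U1
  P4: U7 <- U5 -> U9 -> U1
  P5: U7 <- U5 -> U8 <- U6 -> U1
  P6: U7 <- U5 -> U8 <- U9 -> U1
  P7: U7 <- U5 -> U1
That exhausts the simple backdoor paths. Count: 7.

7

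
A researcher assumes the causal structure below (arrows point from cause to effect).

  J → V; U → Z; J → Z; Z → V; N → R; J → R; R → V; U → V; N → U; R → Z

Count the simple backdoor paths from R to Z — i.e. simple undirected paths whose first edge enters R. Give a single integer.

6

A backdoor path from R to Z is any simple undirected path whose first edge points into R (i.e. leaves R via a parent).
Parents of R: {J, N}.
Enumerating:
  P1: R <- J -> Z
  P2: R <- J -> V <- U -> Z
  P3: R <- J -> V <- Z
  P4: R <- N -> U -> Z
  P5: R <- N -> U -> V <- J -> Z
  P6: R <- N -> U -> V <- Z
That exhausts the simple backdoor paths. Count: 6.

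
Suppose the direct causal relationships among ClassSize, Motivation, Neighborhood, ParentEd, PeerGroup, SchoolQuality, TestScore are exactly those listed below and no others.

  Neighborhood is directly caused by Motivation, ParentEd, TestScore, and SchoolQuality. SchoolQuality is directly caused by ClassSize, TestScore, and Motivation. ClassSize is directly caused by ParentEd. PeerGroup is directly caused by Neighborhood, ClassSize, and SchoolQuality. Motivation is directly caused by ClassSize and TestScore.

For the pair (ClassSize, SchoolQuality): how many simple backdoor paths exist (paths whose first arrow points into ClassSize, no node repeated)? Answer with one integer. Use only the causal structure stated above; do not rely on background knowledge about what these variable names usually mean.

A backdoor path from ClassSize to SchoolQuality is any simple undirected path whose first edge points into ClassSize (i.e. leaves ClassSize via a parent).
Parents of ClassSize: {ParentEd}.
Enumerating:
  P1: ClassSize <- ParentEd -> Neighborhood <- TestScore -> Motivation -> SchoolQuality
  P2: ClassSize <- ParentEd -> Neighborhood <- TestScore -> SchoolQuality
  P3: ClassSize <- ParentEd -> Neighborhood <- Motivation <- TestScore -> SchoolQuality
  P4: ClassSize <- ParentEd -> Neighborhood <- Motivation -> SchoolQuality
  P5: ClassSize <- ParentEd -> Neighborhood <- SchoolQuality
  P6: ClassSize <- ParentEd -> Neighborhood -> PeerGroup <- SchoolQuality
That exhausts the simple backdoor paths. Count: 6.

6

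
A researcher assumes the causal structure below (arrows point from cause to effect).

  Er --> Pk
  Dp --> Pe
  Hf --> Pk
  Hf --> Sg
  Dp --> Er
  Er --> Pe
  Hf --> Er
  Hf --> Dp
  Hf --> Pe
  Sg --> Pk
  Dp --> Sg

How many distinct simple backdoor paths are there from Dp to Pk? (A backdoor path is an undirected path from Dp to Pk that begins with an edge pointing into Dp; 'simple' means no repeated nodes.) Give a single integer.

4

A backdoor path from Dp to Pk is any simple undirected path whose first edge points into Dp (i.e. leaves Dp via a parent).
Parents of Dp: {Hf}.
Enumerating:
  P1: Dp <- Hf -> Sg -> Pk
  P2: Dp <- Hf -> Er -> Pk
  P3: Dp <- Hf -> Pe <- Er -> Pk
  P4: Dp <- Hf -> Pk
That exhausts the simple backdoor paths. Count: 4.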